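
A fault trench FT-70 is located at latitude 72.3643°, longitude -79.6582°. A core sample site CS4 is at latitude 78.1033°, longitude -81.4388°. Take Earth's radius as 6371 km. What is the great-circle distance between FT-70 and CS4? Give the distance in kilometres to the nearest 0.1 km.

Δφ = 5.7390°,  Δλ = -1.7806°
a = sin²(Δφ/2) + cos φ₁ cos φ₂ sin²(Δλ/2) = 0.002521
c = 2·arcsin(√a) = 0.100466 rad = 5.7563°
d = R·c = 6371 × 0.100466 = 640.1 km

640.1 km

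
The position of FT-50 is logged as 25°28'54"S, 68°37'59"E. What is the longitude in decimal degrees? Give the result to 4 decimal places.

68.6331°E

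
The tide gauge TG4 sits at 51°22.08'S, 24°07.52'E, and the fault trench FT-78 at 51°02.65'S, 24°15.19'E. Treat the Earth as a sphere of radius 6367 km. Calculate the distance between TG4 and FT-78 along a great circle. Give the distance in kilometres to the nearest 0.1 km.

37.1 km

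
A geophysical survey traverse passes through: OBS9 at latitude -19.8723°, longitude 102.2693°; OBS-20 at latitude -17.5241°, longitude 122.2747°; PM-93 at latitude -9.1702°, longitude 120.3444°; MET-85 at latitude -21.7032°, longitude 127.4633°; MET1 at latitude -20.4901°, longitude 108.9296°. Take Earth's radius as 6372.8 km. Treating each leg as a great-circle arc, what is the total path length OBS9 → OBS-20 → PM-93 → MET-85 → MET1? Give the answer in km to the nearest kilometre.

OBS9→OBS-20: c = 0.333057 rad, d = 2122.51 km
OBS-20→PM-93: c = 0.149435 rad, d = 952.32 km
PM-93→MET-85: c = 0.249239 rad, d = 1588.35 km
MET-85→MET1: c = 0.302355 rad, d = 1926.85 km
Total = 2122.51 + 952.32 + 1588.35 + 1926.85 = 6590.03 km

6590 km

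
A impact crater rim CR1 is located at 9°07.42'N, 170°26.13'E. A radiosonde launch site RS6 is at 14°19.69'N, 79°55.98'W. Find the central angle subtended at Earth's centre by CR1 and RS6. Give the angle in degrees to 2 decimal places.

106.39°

CR1: φ = +9.12367°, λ = +170.43550°
RS6: φ = +14.32817°, λ = -79.93300°
Δφ = 5.2045°,  Δλ = 109.6315°
a = sin²(Δφ/2) + cos φ₁ cos φ₂ sin²(Δλ/2) = 0.641080
c = 2·arcsin(√a) = 1.856840 rad = 106.3891°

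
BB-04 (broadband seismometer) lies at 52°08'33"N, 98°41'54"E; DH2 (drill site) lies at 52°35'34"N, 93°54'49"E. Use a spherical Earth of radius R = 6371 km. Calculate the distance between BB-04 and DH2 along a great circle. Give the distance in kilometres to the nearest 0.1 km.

328.6 km

BB-04: φ = +52.14250°, λ = +98.69833°
DH2: φ = +52.59278°, λ = +93.91361°
Δφ = 0.4503°,  Δλ = -4.7847°
a = sin²(Δφ/2) + cos φ₁ cos φ₂ sin²(Δλ/2) = 0.000665
c = 2·arcsin(√a) = 0.051582 rad = 2.9554°
d = R·c = 6371 × 0.051582 = 328.6 km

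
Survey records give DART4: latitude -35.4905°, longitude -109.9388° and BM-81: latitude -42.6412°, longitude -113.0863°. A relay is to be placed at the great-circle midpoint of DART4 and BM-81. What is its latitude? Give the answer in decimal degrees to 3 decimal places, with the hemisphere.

39.076°S

Bx = cos φ₂ cos Δλ = 0.734500,  By = cos φ₂ sin Δλ = -0.040390
φₘ = atan2(sin φ₁ + sin φ₂, √((cos φ₁ + Bx)² + By²)) = -39.07640°
λₘ = λ₁ + atan2(By, cos φ₁ + Bx) = -111.43271°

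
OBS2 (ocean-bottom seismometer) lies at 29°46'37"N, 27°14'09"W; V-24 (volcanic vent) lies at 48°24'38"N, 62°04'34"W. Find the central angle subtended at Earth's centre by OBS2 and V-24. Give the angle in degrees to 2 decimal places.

32.40°

OBS2: φ = +29.77694°, λ = -27.23583°
V-24: φ = +48.41056°, λ = -62.07611°
Δφ = 18.6336°,  Δλ = -34.8403°
a = sin²(Δφ/2) + cos φ₁ cos φ₂ sin²(Δλ/2) = 0.077847
c = 2·arcsin(√a) = 0.565528 rad = 32.4024°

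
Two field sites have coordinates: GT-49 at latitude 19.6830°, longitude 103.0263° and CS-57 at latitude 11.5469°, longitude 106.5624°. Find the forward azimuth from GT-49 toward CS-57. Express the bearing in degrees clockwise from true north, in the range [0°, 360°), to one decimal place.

Δλ = 3.5361°
y = sin Δλ · cos φ₂ = 0.060429
x = cos φ₁ sin φ₂ − sin φ₁ cos φ₂ cos Δλ = -0.140897
θ = atan2(y, x) = 156.7860° → 156.7860° (mod 360°)

156.8°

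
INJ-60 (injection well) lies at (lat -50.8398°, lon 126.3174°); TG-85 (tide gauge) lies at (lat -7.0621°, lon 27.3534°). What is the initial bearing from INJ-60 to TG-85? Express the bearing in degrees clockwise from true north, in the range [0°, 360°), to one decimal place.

258.6°

Δλ = -98.9640°
y = sin Δλ · cos φ₂ = -0.980293
x = cos φ₁ sin φ₂ − sin φ₁ cos φ₂ cos Δλ = -0.197538
θ = atan2(y, x) = -101.3930° → 258.6070° (mod 360°)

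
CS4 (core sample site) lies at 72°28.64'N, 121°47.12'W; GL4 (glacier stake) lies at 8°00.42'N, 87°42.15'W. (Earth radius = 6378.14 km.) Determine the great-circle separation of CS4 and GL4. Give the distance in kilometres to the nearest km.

CS4: φ = +72.47733°, λ = -121.78533°
GL4: φ = +8.00700°, λ = -87.70250°
Δφ = -64.4703°,  Δλ = 34.0828°
a = sin²(Δφ/2) + cos φ₁ cos φ₂ sin²(Δλ/2) = 0.310117
c = 2·arcsin(√a) = 1.181254 rad = 67.6809°
d = R·c = 6378.14 × 1.181254 = 7534.2 km

7534 km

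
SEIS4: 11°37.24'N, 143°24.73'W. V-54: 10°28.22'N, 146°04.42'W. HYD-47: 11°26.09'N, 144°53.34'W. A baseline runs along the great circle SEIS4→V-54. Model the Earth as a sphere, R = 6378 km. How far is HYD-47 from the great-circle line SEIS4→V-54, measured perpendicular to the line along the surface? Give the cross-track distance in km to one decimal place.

45.7 km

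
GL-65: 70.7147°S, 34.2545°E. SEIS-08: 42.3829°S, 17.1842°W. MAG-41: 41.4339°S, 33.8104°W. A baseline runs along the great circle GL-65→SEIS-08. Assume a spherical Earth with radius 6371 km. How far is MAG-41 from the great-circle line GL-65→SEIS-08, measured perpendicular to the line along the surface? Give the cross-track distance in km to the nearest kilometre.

δ₁₃ = central angle GL-65→MAG-41 = 0.771137 rad  (haversine)
θ₁₃ = bearing GL-65→MAG-41 = 273.767°,  θ₁₂ = bearing GL-65→SEIS-08 = 290.153°
dₓₜ = R·arcsin(sin δ₁₃ · sin(θ₁₃ − θ₁₂)) = 6371·arcsin(0.69695·sin(-16.386°)) = -1260.873 km
|dₓₜ| = 1260.873 km

1261 km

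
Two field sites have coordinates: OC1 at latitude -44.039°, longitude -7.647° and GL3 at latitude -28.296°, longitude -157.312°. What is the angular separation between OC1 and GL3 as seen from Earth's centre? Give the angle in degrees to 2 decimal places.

102.52°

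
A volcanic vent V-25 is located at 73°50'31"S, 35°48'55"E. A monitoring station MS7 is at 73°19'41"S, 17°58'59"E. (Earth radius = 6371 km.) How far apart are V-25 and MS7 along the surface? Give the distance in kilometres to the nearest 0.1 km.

V-25: φ = -73.84194°, λ = +35.81528°
MS7: φ = -73.32806°, λ = +17.98306°
Δφ = 0.5139°,  Δλ = -17.8322°
a = sin²(Δφ/2) + cos φ₁ cos φ₂ sin²(Δλ/2) = 0.001938
c = 2·arcsin(√a) = 0.088072 rad = 5.0462°
d = R·c = 6371 × 0.088072 = 561.1 km

561.1 km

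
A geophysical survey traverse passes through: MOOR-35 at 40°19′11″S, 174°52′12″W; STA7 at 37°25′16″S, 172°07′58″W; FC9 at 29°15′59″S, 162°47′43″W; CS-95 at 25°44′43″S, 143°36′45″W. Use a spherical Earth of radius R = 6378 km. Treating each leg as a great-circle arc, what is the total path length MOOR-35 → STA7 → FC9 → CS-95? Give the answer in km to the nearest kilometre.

3587 km

MOOR-35: φ = -40.31972°, λ = -174.87000°
STA7: φ = -37.42111°, λ = -172.13278°
FC9: φ = -29.26639°, λ = -162.79528°
CS-95: φ = -25.74528°, λ = -143.61250°
MOOR-35→STA7: c = 0.062784 rad, d = 400.44 km
STA7→FC9: c = 0.196742 rad, d = 1254.82 km
FC9→CS-95: c = 0.302875 rad, d = 1931.74 km
Total = 400.44 + 1254.82 + 1931.74 = 3586.99 km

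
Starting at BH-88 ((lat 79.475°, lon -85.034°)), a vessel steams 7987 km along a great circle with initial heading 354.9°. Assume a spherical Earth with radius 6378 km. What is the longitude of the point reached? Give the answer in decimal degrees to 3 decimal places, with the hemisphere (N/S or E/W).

δ = d/R = 7987/6378 = 1.252273 rad
φ₂ = arcsin(sin φ₁ cos δ + cos φ₁ sin δ cos θ)
   = arcsin(0.98318·0.31316 + 0.18266·0.94970·0.99604) = 28.73013°
λ₂ = λ₁ + atan2(sin θ sin δ cos φ₁, cos δ − sin φ₁ sin φ₂) = 100.49070°

100.491°E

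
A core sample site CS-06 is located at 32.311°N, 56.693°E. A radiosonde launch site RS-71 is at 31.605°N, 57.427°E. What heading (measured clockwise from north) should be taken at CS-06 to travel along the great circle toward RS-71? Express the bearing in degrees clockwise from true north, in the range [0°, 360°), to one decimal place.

Δλ = 0.7340°
y = sin Δλ · cos φ₂ = 0.010910
x = cos φ₁ sin φ₂ − sin φ₁ cos φ₂ cos Δλ = -0.012284
θ = atan2(y, x) = 138.3901° → 138.3901° (mod 360°)

138.4°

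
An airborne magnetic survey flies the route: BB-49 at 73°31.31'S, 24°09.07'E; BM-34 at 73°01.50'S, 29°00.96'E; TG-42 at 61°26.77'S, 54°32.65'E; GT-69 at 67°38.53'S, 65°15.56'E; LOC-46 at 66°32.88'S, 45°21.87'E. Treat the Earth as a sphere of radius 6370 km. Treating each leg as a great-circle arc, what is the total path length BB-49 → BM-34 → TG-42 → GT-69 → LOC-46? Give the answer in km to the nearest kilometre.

3552 km

BB-49: φ = -73.52183°, λ = +24.15117°
BM-34: φ = -73.02500°, λ = +29.01600°
TG-42: φ = -61.44617°, λ = +54.54417°
GT-69: φ = -67.64217°, λ = +65.25933°
LOC-46: φ = -66.54800°, λ = +45.36450°
BB-49→BM-34: c = 0.025921 rad, d = 165.12 km
BM-34→TG-42: c = 0.261413 rad, d = 1665.20 km
TG-42→GT-69: c = 0.134353 rad, d = 855.83 km
GT-69→LOC-46: c = 0.135879 rad, d = 865.55 km
Total = 165.12 + 1665.20 + 855.83 + 865.55 = 3551.69 km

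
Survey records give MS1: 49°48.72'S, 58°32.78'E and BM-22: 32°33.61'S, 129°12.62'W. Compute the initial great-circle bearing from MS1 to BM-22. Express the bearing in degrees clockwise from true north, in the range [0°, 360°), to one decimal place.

173.4°

MS1: φ = -49.81200°, λ = +58.54633°
BM-22: φ = -32.56017°, λ = -129.21033°
Δλ = 172.2433°
y = sin Δλ · cos φ₂ = 0.113753
x = cos φ₁ sin φ₂ − sin φ₁ cos φ₂ cos Δλ = -0.985260
θ = atan2(y, x) = 173.4141° → 173.4141° (mod 360°)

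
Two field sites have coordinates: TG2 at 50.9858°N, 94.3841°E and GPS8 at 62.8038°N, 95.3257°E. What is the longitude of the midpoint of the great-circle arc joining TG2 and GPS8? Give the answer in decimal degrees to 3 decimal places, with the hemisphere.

94.780°E

Bx = cos φ₂ cos Δλ = 0.456977,  By = cos φ₂ sin Δλ = 0.007511
φₘ = atan2(sin φ₁ + sin φ₂, √((cos φ₁ + Bx)² + By²)) = 56.89566°
λₘ = λ₁ + atan2(By, cos φ₁ + Bx) = 94.78017°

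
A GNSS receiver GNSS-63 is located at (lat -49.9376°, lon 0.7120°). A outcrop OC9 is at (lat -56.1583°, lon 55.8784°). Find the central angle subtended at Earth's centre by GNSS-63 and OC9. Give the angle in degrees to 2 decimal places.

32.82°

Δφ = -6.2207°,  Δλ = 55.1664°
a = sin²(Δφ/2) + cos φ₁ cos φ₂ sin²(Δλ/2) = 0.079793
c = 2·arcsin(√a) = 0.572750 rad = 32.8161°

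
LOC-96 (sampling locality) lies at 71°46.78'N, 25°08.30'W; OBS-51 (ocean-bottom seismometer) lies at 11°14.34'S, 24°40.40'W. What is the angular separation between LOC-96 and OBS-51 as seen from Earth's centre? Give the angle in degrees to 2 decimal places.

LOC-96: φ = +71.77967°, λ = -25.13833°
OBS-51: φ = -11.23900°, λ = -24.67333°
Δφ = -83.0187°,  Δλ = 0.4650°
a = sin²(Δφ/2) + cos φ₁ cos φ₂ sin²(Δλ/2) = 0.439232
c = 2·arcsin(√a) = 1.448959 rad = 83.0192°

83.02°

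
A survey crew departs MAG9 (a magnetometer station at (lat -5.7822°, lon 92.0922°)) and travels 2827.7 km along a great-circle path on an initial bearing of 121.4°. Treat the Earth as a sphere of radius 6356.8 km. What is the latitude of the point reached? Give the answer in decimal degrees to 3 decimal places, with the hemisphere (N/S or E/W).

18.300°S

δ = d/R = 2827.7/6356.8 = 0.444831 rad
φ₂ = arcsin(sin φ₁ cos δ + cos φ₁ sin δ cos θ)
   = arcsin(-0.10075·0.90268 + 0.99491·0.43031·-0.52101) = -18.30017°
λ₂ = λ₁ + atan2(sin θ sin δ cos φ₁, cos δ − sin φ₁ sin φ₂) = 114.85099°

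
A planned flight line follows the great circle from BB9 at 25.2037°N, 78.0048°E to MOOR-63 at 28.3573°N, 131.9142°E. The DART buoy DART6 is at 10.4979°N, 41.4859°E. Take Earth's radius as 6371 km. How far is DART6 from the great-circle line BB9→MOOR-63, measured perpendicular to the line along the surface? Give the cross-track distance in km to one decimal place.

δ₁₃ = central angle BB9→DART6 = 0.655788 rad  (haversine)
θ₁₃ = bearing BB9→DART6 = 253.651°,  θ₁₂ = bearing BB9→MOOR-63 = 73.621°
dₓₜ = R·arcsin(sin δ₁₃ · sin(θ₁₃ − θ₁₂)) = 6371·arcsin(0.60978·sin(180.030°)) = -2.014 km
|dₓₜ| = 2.014 km

2.0 km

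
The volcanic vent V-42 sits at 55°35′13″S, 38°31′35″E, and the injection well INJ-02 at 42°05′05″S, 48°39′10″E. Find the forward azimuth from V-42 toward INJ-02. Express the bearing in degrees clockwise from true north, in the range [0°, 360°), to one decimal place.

V-42: φ = -55.58694°, λ = +38.52639°
INJ-02: φ = -42.08472°, λ = +48.65278°
Δλ = 10.1264°
y = sin Δλ · cos φ₂ = 0.130486
x = cos φ₁ sin φ₂ − sin φ₁ cos φ₂ cos Δλ = 0.223945
θ = atan2(y, x) = 30.2280° → 30.2280° (mod 360°)

30.2°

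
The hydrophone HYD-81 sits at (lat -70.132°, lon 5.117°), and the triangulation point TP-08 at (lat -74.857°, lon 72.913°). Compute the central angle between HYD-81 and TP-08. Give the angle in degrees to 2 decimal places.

Δφ = -4.7250°,  Δλ = 67.7960°
a = sin²(Δφ/2) + cos φ₁ cos φ₂ sin²(Δλ/2) = 0.029314
c = 2·arcsin(√a) = 0.344122 rad = 19.7167°

19.72°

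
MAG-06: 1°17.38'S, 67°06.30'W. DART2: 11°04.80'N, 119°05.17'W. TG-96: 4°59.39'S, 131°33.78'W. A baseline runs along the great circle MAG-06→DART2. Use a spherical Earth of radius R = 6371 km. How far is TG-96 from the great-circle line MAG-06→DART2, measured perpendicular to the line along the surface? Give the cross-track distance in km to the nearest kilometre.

1980 km

MAG-06: φ = -1.28967°, λ = -67.10500°
DART2: φ = +11.08000°, λ = -119.08617°
TG-96: φ = -4.98983°, λ = -131.56300°
δ₁₃ = central angle MAG-06→TG-96 = 1.124766 rad  (haversine)
θ₁₃ = bearing MAG-06→TG-96 = 265.085°,  θ₁₂ = bearing MAG-06→DART2 = 284.902°
dₓₜ = R·arcsin(sin δ₁₃ · sin(θ₁₃ − θ₁₂)) = 6371·arcsin(0.90217·sin(-19.816°)) = -1980.222 km
|dₓₜ| = 1980.222 km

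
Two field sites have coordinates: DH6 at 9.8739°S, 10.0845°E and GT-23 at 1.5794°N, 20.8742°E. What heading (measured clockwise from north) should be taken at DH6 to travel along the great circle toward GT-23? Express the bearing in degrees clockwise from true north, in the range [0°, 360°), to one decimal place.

Δλ = 10.7897°
y = sin Δλ · cos φ₂ = 0.187134
x = cos φ₁ sin φ₂ − sin φ₁ cos φ₂ cos Δλ = 0.195539
θ = atan2(y, x) = 43.7417° → 43.7417° (mod 360°)

43.7°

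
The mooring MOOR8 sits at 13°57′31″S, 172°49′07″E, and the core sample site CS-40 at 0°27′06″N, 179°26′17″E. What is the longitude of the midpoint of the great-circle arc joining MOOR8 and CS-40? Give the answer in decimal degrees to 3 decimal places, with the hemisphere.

MOOR8: φ = -13.95861°, λ = +172.81861°
CS-40: φ = +0.45167°, λ = +179.43806°
Bx = cos φ₂ cos Δλ = 0.993303,  By = cos φ₂ sin Δλ = 0.115271
φₘ = atan2(sin φ₁ + sin φ₂, √((cos φ₁ + Bx)² + By²)) = -6.76465°
λₘ = λ₁ + atan2(By, cos φ₁ + Bx) = 176.17794°

176.178°E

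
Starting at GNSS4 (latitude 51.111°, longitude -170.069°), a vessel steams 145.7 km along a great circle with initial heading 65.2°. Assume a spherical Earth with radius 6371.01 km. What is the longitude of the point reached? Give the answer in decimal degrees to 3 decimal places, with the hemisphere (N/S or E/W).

δ = d/R = 145.7/6371.01 = 0.022869 rad
φ₂ = arcsin(sin φ₁ cos δ + cos φ₁ sin δ cos θ)
   = arcsin(0.77836·0.99974 + 0.62781·0.02287·0.41945) = 51.64508°
λ₂ = λ₁ + atan2(sin θ sin δ cos φ₁, cos δ − sin φ₁ sin φ₂) = -168.15195°

168.152°W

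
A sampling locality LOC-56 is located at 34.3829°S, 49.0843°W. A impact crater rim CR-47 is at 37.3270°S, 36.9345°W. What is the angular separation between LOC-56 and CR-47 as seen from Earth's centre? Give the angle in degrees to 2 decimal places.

Δφ = -2.9441°,  Δλ = 12.1498°
a = sin²(Δφ/2) + cos φ₁ cos φ₂ sin²(Δλ/2) = 0.008010
c = 2·arcsin(√a) = 0.179234 rad = 10.2694°

10.27°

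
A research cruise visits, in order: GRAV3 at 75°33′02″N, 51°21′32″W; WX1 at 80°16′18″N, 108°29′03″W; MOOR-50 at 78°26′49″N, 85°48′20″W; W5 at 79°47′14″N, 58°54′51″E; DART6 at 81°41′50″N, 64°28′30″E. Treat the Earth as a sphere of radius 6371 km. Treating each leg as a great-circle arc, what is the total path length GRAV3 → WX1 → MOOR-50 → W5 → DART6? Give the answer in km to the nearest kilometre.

4403 km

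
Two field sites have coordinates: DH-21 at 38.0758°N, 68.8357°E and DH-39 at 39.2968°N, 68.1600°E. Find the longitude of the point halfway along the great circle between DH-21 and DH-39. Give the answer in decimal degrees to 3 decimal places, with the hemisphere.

68.501°E

Bx = cos φ₂ cos Δλ = 0.773822,  By = cos φ₂ sin Δλ = -0.009126
φₘ = atan2(sin φ₁ + sin φ₂, √((cos φ₁ + Bx)² + By²)) = 38.68679°
λₘ = λ₁ + atan2(By, cos φ₁ + Bx) = 68.50073°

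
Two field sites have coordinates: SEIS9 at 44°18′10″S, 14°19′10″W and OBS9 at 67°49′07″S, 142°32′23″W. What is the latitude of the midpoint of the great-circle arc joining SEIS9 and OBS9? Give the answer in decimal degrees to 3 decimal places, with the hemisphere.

70.790°S

SEIS9: φ = -44.30278°, λ = -14.31944°
OBS9: φ = -67.81861°, λ = -142.53972°
Bx = cos φ₂ cos Δλ = -0.233579,  By = cos φ₂ sin Δλ = -0.296610
φₘ = atan2(sin φ₁ + sin φ₂, √((cos φ₁ + Bx)² + By²)) = -70.78966°
λₘ = λ₁ + atan2(By, cos φ₁ + Bx) = -45.92222°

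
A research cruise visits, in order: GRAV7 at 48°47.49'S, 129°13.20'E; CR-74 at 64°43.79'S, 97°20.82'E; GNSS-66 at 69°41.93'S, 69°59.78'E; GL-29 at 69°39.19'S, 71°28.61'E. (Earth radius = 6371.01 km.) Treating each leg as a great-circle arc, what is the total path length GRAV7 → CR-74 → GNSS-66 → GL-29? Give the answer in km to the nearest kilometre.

3923 km

GRAV7: φ = -48.79150°, λ = +129.22000°
CR-74: φ = -64.72983°, λ = +97.34700°
GNSS-66: φ = -69.69883°, λ = +69.99633°
GL-29: φ = -69.65317°, λ = +71.47683°
GRAV7→CR-74: c = 0.404870 rad, d = 2579.43 km
CR-74→GNSS-66: c = 0.201914 rad, d = 1286.39 km
GNSS-66→GL-29: c = 0.009010 rad, d = 57.40 km
Total = 2579.43 + 1286.39 + 57.40 = 3923.23 km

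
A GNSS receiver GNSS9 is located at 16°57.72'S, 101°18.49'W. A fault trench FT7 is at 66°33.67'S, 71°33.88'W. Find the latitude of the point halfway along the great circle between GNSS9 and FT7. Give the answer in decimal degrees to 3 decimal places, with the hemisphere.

42.563°S

GNSS9: φ = -16.96200°, λ = -101.30817°
FT7: φ = -66.56117°, λ = -71.56467°
Bx = cos φ₂ cos Δλ = 0.345366,  By = cos φ₂ sin Δλ = 0.197341
φₘ = atan2(sin φ₁ + sin φ₂, √((cos φ₁ + Bx)² + By²)) = -42.56277°
λₘ = λ₁ + atan2(By, cos φ₁ + Bx) = -92.68871°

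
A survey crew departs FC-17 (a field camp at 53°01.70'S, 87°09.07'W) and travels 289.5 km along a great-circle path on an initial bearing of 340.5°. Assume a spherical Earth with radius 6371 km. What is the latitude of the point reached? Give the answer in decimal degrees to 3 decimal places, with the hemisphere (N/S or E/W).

50.566°S

FC-17: φ = -53.02833°, λ = -87.15117°
δ = d/R = 289.5/6371 = 0.045440 rad
φ₂ = arcsin(sin φ₁ cos δ + cos φ₁ sin δ cos θ)
   = arcsin(-0.79893·0.99897 + 0.60142·0.04542·0.94264) = -50.56593°
λ₂ = λ₁ + atan2(sin θ sin δ cos φ₁, cos δ − sin φ₁ sin φ₂) = -88.51904°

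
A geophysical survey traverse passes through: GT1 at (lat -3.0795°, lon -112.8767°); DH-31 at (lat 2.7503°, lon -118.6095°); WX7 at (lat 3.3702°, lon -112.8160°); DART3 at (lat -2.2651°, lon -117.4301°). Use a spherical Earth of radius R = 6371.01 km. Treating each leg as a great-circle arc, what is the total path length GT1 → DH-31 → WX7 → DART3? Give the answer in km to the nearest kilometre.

GT1→DH-31: c = 0.142672 rad, d = 908.97 km
DH-31→WX7: c = 0.101549 rad, d = 646.97 km
WX7→DART3: c = 0.127095 rad, d = 809.72 km
Total = 908.97 + 646.97 + 809.72 = 2365.66 km

2366 km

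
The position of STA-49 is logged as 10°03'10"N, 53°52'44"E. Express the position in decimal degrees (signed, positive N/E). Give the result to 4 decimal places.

+10.0528°, +53.8789°

lat: 10.0528° N → +10.0528°
lon: 53.8789° E → +53.8789°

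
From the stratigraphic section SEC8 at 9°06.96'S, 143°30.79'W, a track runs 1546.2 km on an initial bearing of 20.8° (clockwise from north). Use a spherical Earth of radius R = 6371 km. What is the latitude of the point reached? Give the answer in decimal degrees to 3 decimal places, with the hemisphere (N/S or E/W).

SEC8: φ = -9.11600°, λ = -143.51317°
δ = d/R = 1546.2/6371 = 0.242693 rad
φ₂ = arcsin(sin φ₁ cos δ + cos φ₁ sin δ cos θ)
   = arcsin(-0.15843·0.97069 + 0.98737·0.24032·0.93483) = 3.90068°
λ₂ = λ₁ + atan2(sin θ sin δ cos φ₁, cos δ − sin φ₁ sin φ₂) = -138.60628°

3.901°N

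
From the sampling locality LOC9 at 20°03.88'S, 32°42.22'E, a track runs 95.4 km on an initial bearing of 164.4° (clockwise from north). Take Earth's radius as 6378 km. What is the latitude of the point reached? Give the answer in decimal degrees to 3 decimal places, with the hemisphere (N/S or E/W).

LOC9: φ = -20.06467°, λ = +32.70367°
δ = d/R = 95.4/6378 = 0.014958 rad
φ₂ = arcsin(sin φ₁ cos δ + cos φ₁ sin δ cos θ)
   = arcsin(-0.34308·0.99989 + 0.93931·0.01496·-0.96316) = -20.88994°
λ₂ = λ₁ + atan2(sin θ sin δ cos φ₁, cos δ − sin φ₁ sin φ₂) = 32.95034°

20.890°S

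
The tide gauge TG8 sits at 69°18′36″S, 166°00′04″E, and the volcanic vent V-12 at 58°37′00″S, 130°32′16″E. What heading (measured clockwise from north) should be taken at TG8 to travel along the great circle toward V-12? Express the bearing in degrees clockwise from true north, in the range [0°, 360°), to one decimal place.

TG8: φ = -69.31000°, λ = +166.00111°
V-12: φ = -58.61667°, λ = +130.53778°
Δλ = -35.4633°
y = sin Δλ · cos φ₂ = -0.302136
x = cos φ₁ sin φ₂ − sin φ₁ cos φ₂ cos Δλ = 0.095175
θ = atan2(y, x) = -72.5152° → 287.4848° (mod 360°)

287.5°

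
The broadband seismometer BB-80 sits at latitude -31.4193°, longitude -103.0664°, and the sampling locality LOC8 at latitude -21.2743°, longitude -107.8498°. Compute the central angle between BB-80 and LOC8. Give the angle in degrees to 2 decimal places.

Δφ = 10.1450°,  Δλ = -4.7834°
a = sin²(Δφ/2) + cos φ₁ cos φ₂ sin²(Δλ/2) = 0.009202
c = 2·arcsin(√a) = 0.192153 rad = 11.0095°

11.01°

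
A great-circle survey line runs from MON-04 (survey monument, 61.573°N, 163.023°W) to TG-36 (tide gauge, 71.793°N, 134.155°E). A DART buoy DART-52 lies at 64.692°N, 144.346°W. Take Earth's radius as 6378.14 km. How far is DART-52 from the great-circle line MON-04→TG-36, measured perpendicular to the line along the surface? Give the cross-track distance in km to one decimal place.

975.5 km

δ₁₃ = central angle MON-04→DART-52 = 0.156350 rad  (haversine)
θ₁₃ = bearing MON-04→DART-52 = 61.539°,  θ₁₂ = bearing MON-04→TG-36 = 319.609°
dₓₜ = R·arcsin(sin δ₁₃ · sin(θ₁₃ − θ₁₂)) = 6378.14·arcsin(0.15571·sin(-258.070°)) = 975.513 km
|dₓₜ| = 975.513 km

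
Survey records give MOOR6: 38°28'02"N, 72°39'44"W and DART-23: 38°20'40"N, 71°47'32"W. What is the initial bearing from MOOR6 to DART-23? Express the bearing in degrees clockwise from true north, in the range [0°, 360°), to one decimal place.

MOOR6: φ = +38.46722°, λ = -72.66222°
DART-23: φ = +38.34444°, λ = -71.79222°
Δλ = 0.8700°
y = sin Δλ · cos φ₂ = 0.011909
x = cos φ₁ sin φ₂ − sin φ₁ cos φ₂ cos Δλ = -0.002087
θ = atan2(y, x) = 99.9385° → 99.9385° (mod 360°)

99.9°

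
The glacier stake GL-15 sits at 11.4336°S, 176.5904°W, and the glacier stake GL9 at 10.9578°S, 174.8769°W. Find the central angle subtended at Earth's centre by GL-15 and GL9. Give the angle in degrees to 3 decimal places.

Δφ = 0.4758°,  Δλ = 1.7135°
a = sin²(Δφ/2) + cos φ₁ cos φ₂ sin²(Δλ/2) = 0.000232
c = 2·arcsin(√a) = 0.030490 rad = 1.7469°

1.747°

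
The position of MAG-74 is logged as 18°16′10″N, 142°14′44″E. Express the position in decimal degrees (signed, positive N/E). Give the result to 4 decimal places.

+18.2694°, +142.2456°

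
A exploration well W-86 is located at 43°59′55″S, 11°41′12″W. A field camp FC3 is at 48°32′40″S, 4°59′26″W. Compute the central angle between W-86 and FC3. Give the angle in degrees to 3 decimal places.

W-86: φ = -43.99861°, λ = -11.68667°
FC3: φ = -48.54444°, λ = -4.99056°
Δφ = -4.5458°,  Δλ = 6.6961°
a = sin²(Δφ/2) + cos φ₁ cos φ₂ sin²(Δλ/2) = 0.003197
c = 2·arcsin(√a) = 0.113148 rad = 6.4829°

6.483°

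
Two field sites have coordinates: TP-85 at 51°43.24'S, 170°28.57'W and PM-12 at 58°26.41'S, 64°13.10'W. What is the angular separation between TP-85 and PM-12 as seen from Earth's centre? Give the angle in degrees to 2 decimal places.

54.68°

TP-85: φ = -51.72067°, λ = -170.47617°
PM-12: φ = -58.44017°, λ = -64.21833°
Δφ = -6.7195°,  Δλ = 106.2578°
a = sin²(Δφ/2) + cos φ₁ cos φ₂ sin²(Δλ/2) = 0.210940
c = 2·arcsin(√a) = 0.954373 rad = 54.6816°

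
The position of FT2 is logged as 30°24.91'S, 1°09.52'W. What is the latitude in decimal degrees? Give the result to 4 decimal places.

30° + 24.91′/60 = 30 + 0.41517 = 30.4152°

30.4152°S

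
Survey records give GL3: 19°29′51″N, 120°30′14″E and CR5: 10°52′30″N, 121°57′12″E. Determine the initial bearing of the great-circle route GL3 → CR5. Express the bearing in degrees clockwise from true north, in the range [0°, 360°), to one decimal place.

GL3: φ = +19.49750°, λ = +120.50389°
CR5: φ = +10.87500°, λ = +121.95333°
Δλ = 1.4494°
y = sin Δλ · cos φ₂ = 0.024841
x = cos φ₁ sin φ₂ − sin φ₁ cos φ₂ cos Δλ = -0.149819
θ = atan2(y, x) = 170.5858° → 170.5858° (mod 360°)

170.6°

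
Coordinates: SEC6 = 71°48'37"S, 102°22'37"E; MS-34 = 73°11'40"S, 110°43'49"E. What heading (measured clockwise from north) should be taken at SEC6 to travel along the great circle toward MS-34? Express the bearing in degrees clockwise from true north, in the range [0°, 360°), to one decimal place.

SEC6: φ = -71.81028°, λ = +102.37694°
MS-34: φ = -73.19444°, λ = +110.73028°
Δλ = 8.3533°
y = sin Δλ · cos φ₂ = 0.042003
x = cos φ₁ sin φ₂ − sin φ₁ cos φ₂ cos Δλ = -0.027070
θ = atan2(y, x) = 122.8007° → 122.8007° (mod 360°)

122.8°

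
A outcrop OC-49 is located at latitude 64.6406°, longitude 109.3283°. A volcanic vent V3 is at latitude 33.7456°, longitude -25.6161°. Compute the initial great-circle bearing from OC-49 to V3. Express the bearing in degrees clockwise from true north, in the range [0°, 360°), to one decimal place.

Δλ = -134.9444°
y = sin Δλ · cos φ₂ = -0.588538
x = cos φ₁ sin φ₂ − sin φ₁ cos φ₂ cos Δλ = 0.768716
θ = atan2(y, x) = -37.4381° → 322.5619° (mod 360°)

322.6°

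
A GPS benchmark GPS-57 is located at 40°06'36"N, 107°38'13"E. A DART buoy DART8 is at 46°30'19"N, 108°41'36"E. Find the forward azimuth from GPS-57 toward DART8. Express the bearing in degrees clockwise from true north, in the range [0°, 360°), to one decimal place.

6.5°

GPS-57: φ = +40.11000°, λ = +107.63694°
DART8: φ = +46.50528°, λ = +108.69333°
Δλ = 1.0564°
y = sin Δλ · cos φ₂ = 0.012690
x = cos φ₁ sin φ₂ − sin φ₁ cos φ₂ cos Δλ = 0.111462
θ = atan2(y, x) = 6.4949° → 6.4949° (mod 360°)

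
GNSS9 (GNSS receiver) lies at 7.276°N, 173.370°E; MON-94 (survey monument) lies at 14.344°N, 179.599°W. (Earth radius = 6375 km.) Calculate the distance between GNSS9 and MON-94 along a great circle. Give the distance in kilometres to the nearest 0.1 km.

1099.1 km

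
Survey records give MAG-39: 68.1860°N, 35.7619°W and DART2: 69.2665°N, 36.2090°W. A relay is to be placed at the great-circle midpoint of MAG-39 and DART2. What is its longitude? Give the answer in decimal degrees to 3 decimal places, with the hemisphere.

35.980°W

Bx = cos φ₂ cos Δλ = 0.354011,  By = cos φ₂ sin Δλ = -0.002763
φₘ = atan2(sin φ₁ + sin φ₂, √((cos φ₁ + Bx)² + By²)) = 68.72640°
λₘ = λ₁ + atan2(By, cos φ₁ + Bx) = -35.98004°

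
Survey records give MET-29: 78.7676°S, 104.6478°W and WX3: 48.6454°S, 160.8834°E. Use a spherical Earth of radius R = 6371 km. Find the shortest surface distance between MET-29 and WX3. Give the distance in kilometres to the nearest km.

Δφ = 30.1222°,  Δλ = -94.4688°
a = sin²(Δφ/2) + cos φ₁ cos φ₂ sin²(Δλ/2) = 0.136886
c = 2·arcsin(√a) = 0.757976 rad = 43.4288°
d = R·c = 6371 × 0.757976 = 4829.1 km

4829 km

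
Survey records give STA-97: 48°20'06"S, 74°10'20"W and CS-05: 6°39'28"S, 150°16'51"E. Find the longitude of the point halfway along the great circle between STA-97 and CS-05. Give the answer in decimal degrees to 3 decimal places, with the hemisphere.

STA-97: φ = -48.33500°, λ = -74.17222°
CS-05: φ = -6.65778°, λ = +150.28083°
Bx = cos φ₂ cos Δλ = -0.709011,  By = cos φ₂ sin Δλ = -0.695602
φₘ = atan2(sin φ₁ + sin φ₂, √((cos φ₁ + Bx)² + By²)) = -51.07317°
λₘ = λ₁ + atan2(By, cos φ₁ + Bx) = -167.81103°

167.811°W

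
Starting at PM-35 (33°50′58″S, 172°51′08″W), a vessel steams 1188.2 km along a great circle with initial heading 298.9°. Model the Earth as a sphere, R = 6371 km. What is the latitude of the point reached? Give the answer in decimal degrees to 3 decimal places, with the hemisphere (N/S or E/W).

PM-35: φ = -33.84944°, λ = -172.85222°
δ = d/R = 1188.2/6371 = 0.186501 rad
φ₂ = arcsin(sin φ₁ cos δ + cos φ₁ sin δ cos θ)
   = arcsin(-0.55701·0.98266 + 0.83050·0.18542·0.48328) = -28.22472°
λ₂ = λ₁ + atan2(sin θ sin δ cos φ₁, cos δ − sin φ₁ sin φ₂) = 176.53117°

28.225°S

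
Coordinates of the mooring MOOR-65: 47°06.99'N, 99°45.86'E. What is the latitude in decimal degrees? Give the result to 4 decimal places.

47° + 6.99′/60 = 47 + 0.11650 = 47.1165°

47.1165°N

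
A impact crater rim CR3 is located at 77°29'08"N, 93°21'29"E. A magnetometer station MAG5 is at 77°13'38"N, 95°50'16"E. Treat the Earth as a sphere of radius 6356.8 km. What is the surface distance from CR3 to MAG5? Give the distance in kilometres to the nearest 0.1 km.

66.7 km

CR3: φ = +77.48556°, λ = +93.35806°
MAG5: φ = +77.22722°, λ = +95.83778°
Δφ = -0.2583°,  Δλ = 2.4797°
a = sin²(Δφ/2) + cos φ₁ cos φ₂ sin²(Δλ/2) = 0.000028
c = 2·arcsin(√a) = 0.010490 rad = 0.6011°
d = R·c = 6356.8 × 0.010490 = 66.7 km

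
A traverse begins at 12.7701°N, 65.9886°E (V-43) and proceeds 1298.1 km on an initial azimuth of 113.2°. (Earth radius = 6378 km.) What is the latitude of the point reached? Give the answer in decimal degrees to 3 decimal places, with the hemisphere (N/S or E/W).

7.980°N

δ = d/R = 1298.1/6378 = 0.203528 rad
φ₂ = arcsin(sin φ₁ cos δ + cos φ₁ sin δ cos θ)
   = arcsin(0.22104·0.97936 + 0.97526·0.20213·-0.39394) = 7.97963°
λ₂ = λ₁ + atan2(sin θ sin δ cos φ₁, cos δ − sin φ₁ sin φ₂) = 76.80119°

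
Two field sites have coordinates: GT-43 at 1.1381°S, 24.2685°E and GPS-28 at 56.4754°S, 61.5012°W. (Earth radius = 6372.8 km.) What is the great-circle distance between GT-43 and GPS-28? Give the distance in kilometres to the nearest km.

Δφ = -55.3373°,  Δλ = -85.7697°
a = sin²(Δφ/2) + cos φ₁ cos φ₂ sin²(Δλ/2) = 0.471355
c = 2·arcsin(√a) = 1.513474 rad = 86.7157°
d = R·c = 6372.8 × 1.513474 = 9645.1 km

9645 km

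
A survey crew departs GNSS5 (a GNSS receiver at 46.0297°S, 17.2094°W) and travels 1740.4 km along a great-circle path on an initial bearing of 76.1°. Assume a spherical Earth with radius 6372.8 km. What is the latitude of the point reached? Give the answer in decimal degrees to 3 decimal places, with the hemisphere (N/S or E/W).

40.394°S

δ = d/R = 1740.4/6372.8 = 0.273098 rad
φ₂ = arcsin(sin φ₁ cos δ + cos φ₁ sin δ cos θ)
   = arcsin(-0.71970·0.96294 + 0.69429·0.26972·0.24023) = -40.39418°
λ₂ = λ₁ + atan2(sin θ sin δ cos φ₁, cos δ − sin φ₁ sin φ₂) = 2.89743°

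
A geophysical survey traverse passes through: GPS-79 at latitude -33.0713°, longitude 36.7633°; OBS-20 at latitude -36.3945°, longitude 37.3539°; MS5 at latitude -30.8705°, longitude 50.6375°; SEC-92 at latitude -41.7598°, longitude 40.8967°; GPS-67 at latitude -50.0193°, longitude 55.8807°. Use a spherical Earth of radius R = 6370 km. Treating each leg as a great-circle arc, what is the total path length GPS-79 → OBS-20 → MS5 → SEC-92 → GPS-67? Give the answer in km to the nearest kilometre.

GPS-79→OBS-20: c = 0.058616 rad, d = 373.38 km
OBS-20→MS5: c = 0.215496 rad, d = 1372.71 km
MS5→SEC-92: c = 0.233928 rad, d = 1490.12 km
SEC-92→GPS-67: c = 0.231468 rad, d = 1474.45 km
Total = 373.38 + 1372.71 + 1490.12 + 1474.45 = 4710.66 km

4711 km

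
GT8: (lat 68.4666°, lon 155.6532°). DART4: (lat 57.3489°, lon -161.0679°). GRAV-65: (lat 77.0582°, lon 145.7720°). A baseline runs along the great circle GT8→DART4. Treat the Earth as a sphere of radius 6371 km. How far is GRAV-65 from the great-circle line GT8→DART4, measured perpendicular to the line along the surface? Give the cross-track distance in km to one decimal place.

926.8 km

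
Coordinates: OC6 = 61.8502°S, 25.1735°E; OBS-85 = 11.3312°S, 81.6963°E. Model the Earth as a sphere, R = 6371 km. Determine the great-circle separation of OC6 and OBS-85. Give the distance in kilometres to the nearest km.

Δφ = 50.5190°,  Δλ = 56.5228°
a = sin²(Δφ/2) + cos φ₁ cos φ₂ sin²(Δλ/2) = 0.285799
c = 2·arcsin(√a) = 1.128072 rad = 64.6338°
d = R·c = 6371 × 1.128072 = 7186.9 km

7187 km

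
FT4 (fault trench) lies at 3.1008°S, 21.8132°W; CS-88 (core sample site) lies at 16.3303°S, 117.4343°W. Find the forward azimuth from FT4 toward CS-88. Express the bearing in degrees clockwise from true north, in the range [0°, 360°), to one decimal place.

Δλ = -95.6211°
y = sin Δλ · cos φ₂ = -0.955042
x = cos φ₁ sin φ₂ − sin φ₁ cos φ₂ cos Δλ = -0.285847
θ = atan2(y, x) = -106.6626° → 253.3374° (mod 360°)

253.3°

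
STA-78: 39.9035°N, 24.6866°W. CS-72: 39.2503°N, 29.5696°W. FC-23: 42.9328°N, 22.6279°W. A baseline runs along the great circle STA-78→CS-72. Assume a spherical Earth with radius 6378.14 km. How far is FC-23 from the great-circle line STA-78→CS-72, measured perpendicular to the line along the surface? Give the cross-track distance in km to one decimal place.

311.4 km

δ₁₃ = central angle STA-78→FC-23 = 0.059336 rad  (haversine)
θ₁₃ = bearing STA-78→FC-23 = 26.329°,  θ₁₂ = bearing STA-78→CS-72 = 261.716°
dₓₜ = R·arcsin(sin δ₁₃ · sin(θ₁₃ − θ₁₂)) = 6378.14·arcsin(0.05930·sin(-235.387°)) = 311.414 km
|dₓₜ| = 311.414 km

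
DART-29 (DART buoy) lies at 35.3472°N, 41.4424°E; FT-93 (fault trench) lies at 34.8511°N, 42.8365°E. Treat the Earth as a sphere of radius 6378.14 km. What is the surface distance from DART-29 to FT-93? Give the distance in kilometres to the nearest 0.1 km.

138.5 km

Δφ = -0.4961°,  Δλ = 1.3941°
a = sin²(Δφ/2) + cos φ₁ cos φ₂ sin²(Δλ/2) = 0.000118
c = 2·arcsin(√a) = 0.021708 rad = 1.2438°
d = R·c = 6378.14 × 0.021708 = 138.5 km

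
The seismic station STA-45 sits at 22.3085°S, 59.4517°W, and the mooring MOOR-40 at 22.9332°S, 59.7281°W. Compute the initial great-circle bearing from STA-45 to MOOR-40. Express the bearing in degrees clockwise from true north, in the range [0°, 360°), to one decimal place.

Δλ = -0.2764°
y = sin Δλ · cos φ₂ = -0.004443
x = cos φ₁ sin φ₂ − sin φ₁ cos φ₂ cos Δλ = -0.010907
θ = atan2(y, x) = -157.8372° → 202.1628° (mod 360°)

202.2°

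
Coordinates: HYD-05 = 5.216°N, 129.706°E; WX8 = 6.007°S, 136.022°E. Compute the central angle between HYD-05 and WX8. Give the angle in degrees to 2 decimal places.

Δφ = -11.2230°,  Δλ = 6.3160°
a = sin²(Δφ/2) + cos φ₁ cos φ₂ sin²(Δλ/2) = 0.012567
c = 2·arcsin(√a) = 0.224679 rad = 12.8732°

12.87°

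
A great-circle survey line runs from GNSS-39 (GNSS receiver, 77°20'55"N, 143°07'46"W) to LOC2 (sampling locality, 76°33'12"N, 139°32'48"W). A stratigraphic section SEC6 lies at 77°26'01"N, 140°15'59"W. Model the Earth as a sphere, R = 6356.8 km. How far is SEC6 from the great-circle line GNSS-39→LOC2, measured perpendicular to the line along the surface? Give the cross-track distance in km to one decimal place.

GNSS-39: φ = +77.34861°, λ = -143.12944°
LOC2: φ = +76.55333°, λ = -139.54667°
SEC6: φ = +77.43361°, λ = -140.26639°
δ₁₃ = central angle GNSS-39→SEC6 = 0.011007 rad  (haversine)
θ₁₃ = bearing GNSS-39→SEC6 = 80.860°,  θ₁₂ = bearing GNSS-39→LOC2 = 132.757°
dₓₜ = R·arcsin(sin δ₁₃ · sin(θ₁₃ − θ₁₂)) = 6356.8·arcsin(0.01101·sin(-51.898°)) = -55.061 km
|dₓₜ| = 55.061 km

55.1 km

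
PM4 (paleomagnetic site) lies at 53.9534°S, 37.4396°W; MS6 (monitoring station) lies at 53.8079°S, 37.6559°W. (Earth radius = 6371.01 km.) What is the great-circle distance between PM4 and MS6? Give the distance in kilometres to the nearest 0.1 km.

Δφ = 0.1455°,  Δλ = -0.2163°
a = sin²(Δφ/2) + cos φ₁ cos φ₂ sin²(Δλ/2) = 0.000003
c = 2·arcsin(√a) = 0.003377 rad = 0.1935°
d = R·c = 6371.01 × 0.003377 = 21.5 km

21.5 km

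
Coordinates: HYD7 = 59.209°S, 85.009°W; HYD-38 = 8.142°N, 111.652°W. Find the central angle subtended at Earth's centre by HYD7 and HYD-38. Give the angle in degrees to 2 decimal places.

70.65°

Δφ = 67.3510°,  Δλ = -26.6430°
a = sin²(Δφ/2) + cos φ₁ cos φ₂ sin²(Δλ/2) = 0.334361
c = 2·arcsin(√a) = 1.233139 rad = 70.6537°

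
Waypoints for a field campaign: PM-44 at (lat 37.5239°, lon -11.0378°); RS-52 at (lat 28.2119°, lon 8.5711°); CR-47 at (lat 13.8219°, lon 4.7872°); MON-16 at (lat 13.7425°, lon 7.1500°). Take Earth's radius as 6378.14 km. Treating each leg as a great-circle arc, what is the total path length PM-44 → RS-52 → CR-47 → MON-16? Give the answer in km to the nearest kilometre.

PM-44→RS-52: c = 0.329234 rad, d = 2099.90 km
RS-52→CR-47: c = 0.258552 rad, d = 1649.08 km
CR-47→MON-16: c = 0.040075 rad, d = 255.60 km
Total = 2099.90 + 1649.08 + 255.60 = 4004.59 km

4005 km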